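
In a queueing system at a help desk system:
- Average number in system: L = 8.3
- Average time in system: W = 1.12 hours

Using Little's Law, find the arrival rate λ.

Little's Law: L = λW, so λ = L/W
λ = 8.3/1.12 = 7.4107 tickets/hour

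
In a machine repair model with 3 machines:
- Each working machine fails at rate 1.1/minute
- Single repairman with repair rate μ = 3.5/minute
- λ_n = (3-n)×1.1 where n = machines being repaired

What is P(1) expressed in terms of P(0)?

P(1)/P(0) = ∏_{i=0}^{1-1} λ_i/μ_{i+1}
= (3-0)×1.1/3.5
= 0.9429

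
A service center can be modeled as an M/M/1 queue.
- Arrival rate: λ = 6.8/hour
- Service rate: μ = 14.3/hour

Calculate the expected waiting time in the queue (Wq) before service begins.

First, compute utilization: ρ = λ/μ = 6.8/14.3 = 0.4755
For M/M/1: Wq = λ/(μ(μ-λ))
Wq = 6.8/(14.3 × (14.3-6.8))
Wq = 6.8/(14.3 × 7.50)
Wq = 0.06340 hours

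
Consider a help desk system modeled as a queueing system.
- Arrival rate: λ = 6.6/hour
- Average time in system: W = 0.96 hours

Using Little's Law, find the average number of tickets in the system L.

Little's Law: L = λW
L = 6.6 × 0.96 = 6.3360 tickets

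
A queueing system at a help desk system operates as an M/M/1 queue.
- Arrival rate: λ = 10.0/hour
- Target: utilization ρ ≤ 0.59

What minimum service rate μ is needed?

ρ = λ/μ, so μ = λ/ρ
μ ≥ 10.0/0.59 = 16.9492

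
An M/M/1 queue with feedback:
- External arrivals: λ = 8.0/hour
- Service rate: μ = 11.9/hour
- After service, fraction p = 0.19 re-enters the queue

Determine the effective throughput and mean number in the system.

Effective arrival rate: λ_eff = λ/(1-p) = 8.0/(1-0.19) = 8.0/0.81 = 9.8765
ρ = λ_eff/μ = 9.8765/11.9 = 0.82996
L = ρ/(1-ρ) = 0.82996/(1-0.82996) = 4.8810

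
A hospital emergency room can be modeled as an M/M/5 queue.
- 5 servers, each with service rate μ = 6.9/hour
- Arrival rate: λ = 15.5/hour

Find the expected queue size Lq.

Traffic intensity: ρ = λ/(cμ) = 15.5/(5×6.9) = 0.4493
Since ρ = 0.4493 < 1, system is stable.
Offered load a = λ/μ = cρ = 15.5/6.9 = 2.2464
P₀ = [ Σₙ₌₀^4 aⁿ/n! + a^5/(5!(1-ρ)) ]⁻¹
Σ = a^0/0! + a^1/1! + a^2/2! + a^3/3! + a^4/4! = 1.0000 + 2.2464 + 2.5231 + 1.8893 + 1.0610 = 8.7198
a^5/(5!(1-ρ)) = 57.2022/(120 × 0.5507) = 0.8656
P₀ = 1/(8.7198 + 0.8656) = 0.1043
Lq = P₀·a^5·ρ / (5!(1-ρ)²) = 0.10433 × 57.2022 × 0.44928 / (120 × 0.30330) = 0.07367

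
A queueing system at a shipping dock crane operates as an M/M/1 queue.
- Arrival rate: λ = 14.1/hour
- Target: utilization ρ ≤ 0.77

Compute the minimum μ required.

ρ = λ/μ, so μ = λ/ρ
μ ≥ 14.1/0.77 = 18.3117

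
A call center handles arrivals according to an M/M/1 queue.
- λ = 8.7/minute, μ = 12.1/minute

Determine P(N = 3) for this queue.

ρ = λ/μ = 8.7/12.1 = 0.7190
P(n) = (1-ρ)ρⁿ
P(3) = (1-0.7190) × 0.7190^3
P(3) = 0.2810 × 0.3717
P(3) = 0.1044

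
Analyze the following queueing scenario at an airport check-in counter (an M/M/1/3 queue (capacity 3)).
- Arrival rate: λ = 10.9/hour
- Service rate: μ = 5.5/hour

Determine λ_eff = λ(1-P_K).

ρ = λ/μ = 10.9/5.5 = 1.98182
P₀ = (1-ρ)/(1-ρ^(K+1)) = (1-1.98182)/(1-1.98182^4) = -0.9818/-14.4261 = 0.06806
P_K = P₀×ρ^K = 0.06806 × 1.98182^3 = 0.06806 × 7.7838 = 0.5298
λ_eff = λ(1-P_K) = 10.9 × (1 - 0.52975) = 10.9 × 0.47025 = 5.1257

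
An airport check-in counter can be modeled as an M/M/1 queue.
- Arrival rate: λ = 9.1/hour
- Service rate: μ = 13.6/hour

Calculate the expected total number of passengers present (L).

ρ = λ/μ = 9.1/13.6 = 0.6691
For M/M/1: L = λ/(μ-λ)
L = 9.1/(13.6-9.1) = 9.1/4.50
L = 2.0222 passengers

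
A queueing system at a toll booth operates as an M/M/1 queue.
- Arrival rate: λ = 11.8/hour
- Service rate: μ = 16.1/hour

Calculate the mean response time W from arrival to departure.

First, compute utilization: ρ = λ/μ = 11.8/16.1 = 0.7329
For M/M/1: W = 1/(μ-λ)
W = 1/(16.1-11.8) = 1/4.30
W = 0.2326 hours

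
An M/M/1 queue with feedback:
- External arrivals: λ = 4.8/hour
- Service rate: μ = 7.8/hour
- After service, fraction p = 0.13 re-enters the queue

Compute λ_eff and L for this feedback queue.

Effective arrival rate: λ_eff = λ/(1-p) = 4.8/(1-0.13) = 4.8/0.87 = 5.51724
ρ = λ_eff/μ = 5.51724/7.8 = 0.70734
L = ρ/(1-ρ) = 0.70734/(1-0.70734) = 2.4169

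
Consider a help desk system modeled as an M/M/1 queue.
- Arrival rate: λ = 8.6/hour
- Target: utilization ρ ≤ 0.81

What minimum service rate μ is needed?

ρ = λ/μ, so μ = λ/ρ
μ ≥ 8.6/0.81 = 10.6173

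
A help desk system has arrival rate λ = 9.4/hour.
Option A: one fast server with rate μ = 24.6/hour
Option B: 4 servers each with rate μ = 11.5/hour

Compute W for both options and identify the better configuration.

Option A: single server μ = 24.6 (M/M/1)
  ρ_A = 9.4/24.6 = 0.3821
  W_A = 1/(μ-λ) = 1/(24.6-9.4) = 1/15.20 = 0.06579

Option B: 4 servers μ = 11.5 (M/M/4)
  ρ_B = λ/(cμ) = 9.4/(4×11.5) = 0.2043
  Offered load a = λ/μ = cρ = 9.4/11.5 = 0.8174
  P₀ = [ Σₙ₌₀^3 aⁿ/n! + a^4/(4!(1-ρ)) ]⁻¹
  Σ = a^0/0! + a^1/1! + a^2/2! + a^3/3! = 1.0000 + 0.8174 + 0.3341 + 0.09102 = 2.2425
  a^4/(4!(1-ρ)) = 0.4464/(24 × 0.7957) = 0.02338
  P₀ = 1/(2.2425 + 0.02338) = 0.4413
  Lq = P₀·a^4·ρ / (4!(1-ρ)²) = 0.44133 × 0.44640 × 0.20435 / (24 × 0.63306) = 0.002650
  Wq_B = Lq/λ = 0.002650/9.4 = 0.0002819
  W_B = Wq_B + 1/μ = 0.0002819 + 0.08696 = 0.08724

Since W_A = 0.06579 < W_B = 0.08724, Option A (single fast server) has the shorter time in system.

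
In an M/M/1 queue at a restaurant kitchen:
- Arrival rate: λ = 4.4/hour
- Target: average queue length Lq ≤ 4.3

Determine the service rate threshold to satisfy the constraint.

For M/M/1: Lq = λ²/(μ(μ-λ))
Need Lq ≤ 4.3, i.e. μ(μ-λ) ≥ λ²/4.3
μ² - 4.4μ - 19.36/4.3 ≥ 0  →  μ² - 4.4μ - 4.50233 ≥ 0
Quadratic formula (positive root): μ = [λ + √(λ² + 4×4.50233)]/2
Discriminant: 19.36 + 4×4.50233 = 37.3693, √37.3693 = 6.1130
μ ≥ (4.4 + 6.1130)/2 = 5.2565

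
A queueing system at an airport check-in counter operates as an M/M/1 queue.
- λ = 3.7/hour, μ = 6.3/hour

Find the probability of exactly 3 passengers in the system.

ρ = λ/μ = 3.7/6.3 = 0.5873
P(n) = (1-ρ)ρⁿ
P(3) = (1-0.5873) × 0.5873^3
P(3) = 0.41270 × 0.20257
P(3) = 0.08360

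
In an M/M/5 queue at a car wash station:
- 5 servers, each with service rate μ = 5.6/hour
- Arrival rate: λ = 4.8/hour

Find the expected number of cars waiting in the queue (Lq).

Traffic intensity: ρ = λ/(cμ) = 4.8/(5×5.6) = 0.1714
Since ρ = 0.1714 < 1, system is stable.
Offered load a = λ/μ = cρ = 4.8/5.6 = 0.8571
P₀ = [ Σₙ₌₀^4 aⁿ/n! + a^5/(5!(1-ρ)) ]⁻¹
Σ = a^0/0! + a^1/1! + a^2/2! + a^3/3! + a^4/4! = 1.0000 + 0.8571 + 0.3673 + 0.1050 + 0.02249 = 2.3519
a^5/(5!(1-ρ)) = 0.4627/(120 × 0.8286) = 0.004653
P₀ = 1/(2.3519 + 0.004653) = 0.4243
Lq = P₀·a^5·ρ / (5!(1-ρ)²) = 0.4243 × 0.4627 × 0.1714 / (120 × 0.6865) = 0.0004085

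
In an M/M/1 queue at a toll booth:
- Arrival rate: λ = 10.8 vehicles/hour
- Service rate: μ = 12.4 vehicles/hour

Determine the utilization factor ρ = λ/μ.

Server utilization: ρ = λ/μ
ρ = 10.8/12.4 = 0.8710
The server is busy 87.10% of the time.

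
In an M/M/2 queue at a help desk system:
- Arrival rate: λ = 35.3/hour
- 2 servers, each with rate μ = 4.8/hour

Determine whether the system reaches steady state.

Stability requires ρ = λ/(cμ) < 1
ρ = 35.3/(2 × 4.8) = 35.3/9.60 = 3.6771
Since 3.6771 ≥ 1, the system is UNSTABLE.
Need c > λ/μ = 35.3/4.8 = 7.35.
Minimum servers needed: c = 8.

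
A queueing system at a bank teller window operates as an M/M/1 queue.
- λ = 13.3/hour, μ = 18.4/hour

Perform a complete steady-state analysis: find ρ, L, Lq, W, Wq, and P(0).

Step 1: ρ = λ/μ = 13.3/18.4 = 0.7228
Step 2: L = λ/(μ-λ) = 13.3/5.10 = 2.6078
Step 3: Lq = λ²/(μ(μ-λ)) = 176.89/(18.4×5.10) = 1.8850
Step 4: W = 1/(μ-λ) = 1/5.10 = 0.196078
Step 5: Wq = λ/(μ(μ-λ)) = 13.3/(18.4×5.10) = 0.1417
Step 6: P(0) = 1-ρ = 0.2772
Verify: L = λW = 13.3×0.196078 = 2.6078 ✔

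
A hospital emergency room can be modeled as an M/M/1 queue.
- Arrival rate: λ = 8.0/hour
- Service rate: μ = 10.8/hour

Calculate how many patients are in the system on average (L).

ρ = λ/μ = 8.0/10.8 = 0.7407
For M/M/1: L = λ/(μ-λ)
L = 8.0/(10.8-8.0) = 8.0/2.80
L = 2.8571 patients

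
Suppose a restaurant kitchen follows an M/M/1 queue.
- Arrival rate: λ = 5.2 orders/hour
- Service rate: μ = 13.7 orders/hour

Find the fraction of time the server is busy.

Server utilization: ρ = λ/μ
ρ = 5.2/13.7 = 0.3796
The server is busy 37.96% of the time.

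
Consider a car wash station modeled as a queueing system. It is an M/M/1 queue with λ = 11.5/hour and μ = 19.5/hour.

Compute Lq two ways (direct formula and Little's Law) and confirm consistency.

Method 1 (direct): Lq = λ²/(μ(μ-λ)) = 132.25/(19.5 × 8.00) = 0.8478

Method 2 (Little's Law):
W = 1/(μ-λ) = 1/8.00 = 0.1250
Wq = W - 1/μ = 0.1250 - 0.05128 = 0.07372
Lq = λWq = 11.5 × 0.07372 = 0.8478 ✔ (matches Method 1)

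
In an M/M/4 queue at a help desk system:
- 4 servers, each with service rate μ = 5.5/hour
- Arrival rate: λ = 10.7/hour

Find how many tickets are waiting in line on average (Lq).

Traffic intensity: ρ = λ/(cμ) = 10.7/(4×5.5) = 0.4864
Since ρ = 0.4864 < 1, system is stable.
Offered load a = λ/μ = cρ = 10.7/5.5 = 1.9455
P₀ = [ Σₙ₌₀^3 aⁿ/n! + a^4/(4!(1-ρ)) ]⁻¹
Σ = a^0/0! + a^1/1! + a^2/2! + a^3/3! = 1.00000 + 1.94545 + 1.89240 + 1.22719 = 6.0650
a^4/(4!(1-ρ)) = 14.3247/(24 × 0.51364) = 1.1620
P₀ = 1/(6.0650 + 1.1620) = 0.1384
Lq = P₀·a^4·ρ / (4!(1-ρ)²) = 0.1384 × 14.3247 × 0.4864 / (24 × 0.2638) = 0.1523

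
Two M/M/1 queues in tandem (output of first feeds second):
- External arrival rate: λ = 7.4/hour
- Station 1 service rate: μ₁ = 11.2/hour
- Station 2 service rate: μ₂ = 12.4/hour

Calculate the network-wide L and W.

By Jackson's theorem, each station behaves as independent M/M/1.
Station 1: ρ₁ = 7.4/11.2 = 0.6607, L₁ = ρ₁/(1-ρ₁) = λ/(μ₁-λ) = 7.4/3.80 = 1.9474
Station 2: ρ₂ = 7.4/12.4 = 0.5968, L₂ = ρ₂/(1-ρ₂) = λ/(μ₂-λ) = 7.4/5.00 = 1.4800
Total: L = L₁ + L₂ = 1.9474 + 1.4800 = 3.4274
W = L/λ = 3.4274/7.4 = 0.4632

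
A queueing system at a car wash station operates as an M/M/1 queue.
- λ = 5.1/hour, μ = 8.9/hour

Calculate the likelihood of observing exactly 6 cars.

ρ = λ/μ = 5.1/8.9 = 0.57303
P(n) = (1-ρ)ρⁿ
P(6) = (1-0.57303) × 0.57303^6
P(6) = 0.4270 × 0.03540
P(6) = 0.01512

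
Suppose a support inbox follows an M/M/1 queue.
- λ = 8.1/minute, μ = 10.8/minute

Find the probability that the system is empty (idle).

ρ = λ/μ = 8.1/10.8 = 0.7500
P(0) = 1 - ρ = 1 - 0.7500 = 0.2500
The server is idle 25.00% of the time.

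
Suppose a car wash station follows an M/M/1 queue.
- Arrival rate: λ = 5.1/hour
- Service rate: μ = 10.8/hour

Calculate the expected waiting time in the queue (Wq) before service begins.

First, compute utilization: ρ = λ/μ = 5.1/10.8 = 0.4722
For M/M/1: Wq = λ/(μ(μ-λ))
Wq = 5.1/(10.8 × (10.8-5.1))
Wq = 5.1/(10.8 × 5.70)
Wq = 0.08285 hours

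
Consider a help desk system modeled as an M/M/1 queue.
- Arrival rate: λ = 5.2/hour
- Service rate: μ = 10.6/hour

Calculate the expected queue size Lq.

ρ = λ/μ = 5.2/10.6 = 0.4906
For M/M/1: Lq = λ²/(μ(μ-λ))
Lq = 27.04/(10.6 × 5.40)
Lq = 0.4724 tickets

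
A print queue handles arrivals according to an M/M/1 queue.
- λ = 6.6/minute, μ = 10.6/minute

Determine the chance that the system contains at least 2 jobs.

ρ = λ/μ = 6.6/10.6 = 0.62264
P(N ≥ n) = ρⁿ
P(N ≥ 2) = 0.62264^2
P(N ≥ 2) = 0.3877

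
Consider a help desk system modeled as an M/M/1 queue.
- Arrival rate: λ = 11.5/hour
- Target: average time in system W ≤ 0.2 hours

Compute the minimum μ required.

For M/M/1: W = 1/(μ-λ)
Need W ≤ 0.2, so 1/(μ-λ) ≤ 0.2
μ - λ ≥ 1/0.2 = 5.0000
μ ≥ 11.5 + 5.0000 = 16.5000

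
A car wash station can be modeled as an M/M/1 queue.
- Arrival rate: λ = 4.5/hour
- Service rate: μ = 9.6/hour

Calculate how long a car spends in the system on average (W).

First, compute utilization: ρ = λ/μ = 4.5/9.6 = 0.4688
For M/M/1: W = 1/(μ-λ)
W = 1/(9.6-4.5) = 1/5.10
W = 0.1961 hours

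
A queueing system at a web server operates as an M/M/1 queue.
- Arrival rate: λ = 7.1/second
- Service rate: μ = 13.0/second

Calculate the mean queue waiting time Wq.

First, compute utilization: ρ = λ/μ = 7.1/13.0 = 0.5462
For M/M/1: Wq = λ/(μ(μ-λ))
Wq = 7.1/(13.0 × (13.0-7.1))
Wq = 7.1/(13.0 × 5.90)
Wq = 0.09257 seconds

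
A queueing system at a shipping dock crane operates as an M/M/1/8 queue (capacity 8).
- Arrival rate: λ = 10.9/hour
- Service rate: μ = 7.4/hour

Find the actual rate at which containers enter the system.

ρ = λ/μ = 10.9/7.4 = 1.47297
P₀ = (1-ρ)/(1-ρ^(K+1)) = (1-1.47297)/(1-1.47297^9) = -0.4730/-31.6396 = 0.01495
P_K = P₀×ρ^K = 0.0149487 × 1.47297^8 = 0.0149487 × 22.1591 = 0.3312
λ_eff = λ(1-P_K) = 10.9 × (1 - 0.33125) = 10.9 × 0.66875 = 7.2894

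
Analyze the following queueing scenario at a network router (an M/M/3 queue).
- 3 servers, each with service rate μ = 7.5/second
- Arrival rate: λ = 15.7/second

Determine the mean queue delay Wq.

Traffic intensity: ρ = λ/(cμ) = 15.7/(3×7.5) = 0.6978
Since ρ = 0.6978 < 1, system is stable.
Offered load a = λ/μ = cρ = 15.7/7.5 = 2.0933
P₀ = [ Σₙ₌₀^2 aⁿ/n! + a^3/(3!(1-ρ)) ]⁻¹
Σ = a^0/0! + a^1/1! + a^2/2! = 1.000000 + 2.093333 + 2.191022 = 5.2844
a^3/(3!(1-ρ)) = 9.1731/(6 × 0.30222) = 5.0587
P₀ = 1/(5.2844 + 5.0587) = 0.09668
Lq = P₀·a^3·ρ / (3!(1-ρ)²) = 0.09668 × 9.1731 × 0.6978 / (6 × 0.09134) = 1.1292
Wq = Lq/λ = 1.129224/15.7 = 0.07193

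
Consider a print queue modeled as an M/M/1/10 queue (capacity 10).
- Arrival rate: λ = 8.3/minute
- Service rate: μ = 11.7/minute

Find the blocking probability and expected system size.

ρ = λ/μ = 8.3/11.7 = 0.7094
P₀ = (1-ρ)/(1-ρ^(K+1)) = (1-0.7094)/(1-0.7094^11) = 0.2906/0.9771 = 0.2974
P_K = P₀×ρ^K = 0.2974 × 0.7094^10 = 0.2974 × 0.03228 = 0.009600
Blocking probability P_10 = 0.009600 (0.96%)
L = ρ[1 - (K+1)ρ^K + Kρ^(K+1)] / [(1-ρ)(1-ρ^(K+1))]
L = 0.7094 × (1 - 11×0.03228 + 10×0.02290) / ((1 - 0.7094) × (1 - 0.02290)) = 2.1834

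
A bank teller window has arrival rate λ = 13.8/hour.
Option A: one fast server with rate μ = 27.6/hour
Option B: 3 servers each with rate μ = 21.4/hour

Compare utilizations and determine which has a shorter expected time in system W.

Option A: single server μ = 27.6 (M/M/1)
  ρ_A = 13.8/27.6 = 0.5000
  W_A = 1/(μ-λ) = 1/(27.6-13.8) = 1/13.80 = 0.07246

Option B: 3 servers μ = 21.4 (M/M/3)
  ρ_B = λ/(cμ) = 13.8/(3×21.4) = 0.2150
  Offered load a = λ/μ = cρ = 13.8/21.4 = 0.6449
  P₀ = [ Σₙ₌₀^2 aⁿ/n! + a^3/(3!(1-ρ)) ]⁻¹
  Σ = a^0/0! + a^1/1! + a^2/2! = 1.0000 + 0.6449 + 0.2079 = 1.8528
  a^3/(3!(1-ρ)) = 0.26816/(6 × 0.78505) = 0.05693
  P₀ = 1/(1.8528 + 0.05693) = 0.5236
  Lq = P₀·a^3·ρ / (3!(1-ρ)²) = 0.523639 × 0.268161 × 0.214953 / (6 × 0.616298) = 0.008163
  Wq_B = Lq/λ = 0.008163/13.8 = 0.0005915
  W_B = Wq_B + 1/μ = 0.0005915 + 0.04673 = 0.04732

Since W_B = 0.04732 < W_A = 0.07246, Option B (multiple servers) has the shorter time in system.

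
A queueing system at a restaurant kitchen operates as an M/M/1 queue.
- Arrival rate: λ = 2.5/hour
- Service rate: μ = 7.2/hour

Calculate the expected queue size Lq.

ρ = λ/μ = 2.5/7.2 = 0.3472
For M/M/1: Lq = λ²/(μ(μ-λ))
Lq = 6.25/(7.2 × 4.70)
Lq = 0.1847 orders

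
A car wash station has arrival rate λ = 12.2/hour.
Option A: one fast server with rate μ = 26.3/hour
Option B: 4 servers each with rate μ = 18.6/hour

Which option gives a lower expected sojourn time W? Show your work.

Option A: single server μ = 26.3 (M/M/1)
  ρ_A = 12.2/26.3 = 0.4639
  W_A = 1/(μ-λ) = 1/(26.3-12.2) = 1/14.10 = 0.07092

Option B: 4 servers μ = 18.6 (M/M/4)
  ρ_B = λ/(cμ) = 12.2/(4×18.6) = 0.1640
  Offered load a = λ/μ = cρ = 12.2/18.6 = 0.6559
  P₀ = [ Σₙ₌₀^3 aⁿ/n! + a^4/(4!(1-ρ)) ]⁻¹
  Σ = a^0/0! + a^1/1! + a^2/2! + a^3/3! = 1.0000 + 0.65591 + 0.21511 + 0.047032 = 1.9181
  a^4/(4!(1-ρ)) = 0.1851/(24 × 0.8360) = 0.009225
  P₀ = 1/(1.9181 + 0.009225) = 0.5189
  Lq = P₀·a^4·ρ / (4!(1-ρ)²) = 0.51887 × 0.18509 × 0.16398 / (24 × 0.69893) = 0.0009388
  Wq_B = Lq/λ = 0.0009388/12.2 = 0.00007695
  W_B = Wq_B + 1/μ = 0.00007695 + 0.05376 = 0.05384

Since W_B = 0.05384 < W_A = 0.07092, Option B (multiple servers) has the shorter time in system.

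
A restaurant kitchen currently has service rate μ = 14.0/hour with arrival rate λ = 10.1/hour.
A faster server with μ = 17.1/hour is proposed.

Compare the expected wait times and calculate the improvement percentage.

System 1: ρ₁ = 10.1/14.0 = 0.7214, W₁ = 1/(14.0-10.1) = 0.256410
System 2: ρ₂ = 10.1/17.1 = 0.5906, W₂ = 1/(17.1-10.1) = 0.142857
Improvement: (W₁-W₂)/W₁ = (0.256410-0.142857)/0.256410 = 44.29%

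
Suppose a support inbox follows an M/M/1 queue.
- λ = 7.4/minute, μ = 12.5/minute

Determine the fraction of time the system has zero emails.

ρ = λ/μ = 7.4/12.5 = 0.5920
P(0) = 1 - ρ = 1 - 0.5920 = 0.4080
The server is idle 40.80% of the time.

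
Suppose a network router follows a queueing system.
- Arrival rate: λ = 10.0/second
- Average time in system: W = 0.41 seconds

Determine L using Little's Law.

Little's Law: L = λW
L = 10.0 × 0.41 = 4.1000 packets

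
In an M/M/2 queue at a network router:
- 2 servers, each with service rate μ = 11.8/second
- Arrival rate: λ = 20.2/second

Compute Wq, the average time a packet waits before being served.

Traffic intensity: ρ = λ/(cμ) = 20.2/(2×11.8) = 0.8559
Since ρ = 0.8559 < 1, system is stable.
Offered load a = λ/μ = cρ = 20.2/11.8 = 1.7119
P₀ = [ Σₙ₌₀^1 aⁿ/n! + a^2/(2!(1-ρ)) ]⁻¹
Σ = a^0/0! + a^1/1! = 1.0000 + 1.7119 = 2.7119
a^2/(2!(1-ρ)) = 2.93048/(2 × 0.144068) = 10.1705
P₀ = 1/(2.7119 + 10.1705) = 0.07763
Lq = P₀·a^2·ρ / (2!(1-ρ)²) = 0.0776256 × 2.93048 × 0.855932 / (2 × 0.0207555) = 4.6905
Wq = Lq/λ = 4.6905/20.2 = 0.2322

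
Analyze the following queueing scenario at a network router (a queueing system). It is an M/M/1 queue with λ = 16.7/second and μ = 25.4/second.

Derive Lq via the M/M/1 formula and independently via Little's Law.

Method 1 (direct): Lq = λ²/(μ(μ-λ)) = 278.89/(25.4 × 8.70) = 1.2621

Method 2 (Little's Law):
W = 1/(μ-λ) = 1/8.70 = 0.1149425
Wq = W - 1/μ = 0.1149425 - 0.03937008 = 0.075572
Lq = λWq = 16.7 × 0.075572 = 1.2621 ✔ (matches Method 1)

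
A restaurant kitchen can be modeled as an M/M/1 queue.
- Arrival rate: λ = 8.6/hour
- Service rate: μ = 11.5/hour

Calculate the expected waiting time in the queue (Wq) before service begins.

First, compute utilization: ρ = λ/μ = 8.6/11.5 = 0.7478
For M/M/1: Wq = λ/(μ(μ-λ))
Wq = 8.6/(11.5 × (11.5-8.6))
Wq = 8.6/(11.5 × 2.90)
Wq = 0.2579 hours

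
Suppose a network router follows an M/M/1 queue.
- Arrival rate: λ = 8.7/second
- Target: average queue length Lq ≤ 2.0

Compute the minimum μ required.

For M/M/1: Lq = λ²/(μ(μ-λ))
Need Lq ≤ 2.0, i.e. μ(μ-λ) ≥ λ²/2.0
μ² - 8.7μ - 75.69/2.0 ≥ 0  →  μ² - 8.7μ - 37.8450 ≥ 0
Quadratic formula (positive root): μ = [λ + √(λ² + 4×37.8450)]/2
Discriminant: 75.69 + 4×37.8450 = 227.0700, √227.0700 = 15.0688
μ ≥ (8.7 + 15.0688)/2 = 11.8844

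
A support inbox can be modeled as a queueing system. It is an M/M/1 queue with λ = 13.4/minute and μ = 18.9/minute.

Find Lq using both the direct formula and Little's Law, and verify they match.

Method 1 (direct): Lq = λ²/(μ(μ-λ)) = 179.56/(18.9 × 5.50) = 1.7274

Method 2 (Little's Law):
W = 1/(μ-λ) = 1/5.50 = 0.18182
Wq = W - 1/μ = 0.18182 - 0.052910 = 0.12891
Lq = λWq = 13.4 × 0.12891 = 1.7274 ✔ (matches Method 1)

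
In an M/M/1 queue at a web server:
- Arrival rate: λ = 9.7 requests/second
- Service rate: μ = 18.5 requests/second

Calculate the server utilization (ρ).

Server utilization: ρ = λ/μ
ρ = 9.7/18.5 = 0.5243
The server is busy 52.43% of the time.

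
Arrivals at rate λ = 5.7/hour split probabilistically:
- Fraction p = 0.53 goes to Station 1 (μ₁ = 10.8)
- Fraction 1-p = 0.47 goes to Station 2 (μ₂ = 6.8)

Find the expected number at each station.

Effective rates: λ₁ = 5.7×0.53 = 3.021, λ₂ = 5.7×0.47 = 2.679
Station 1: ρ₁ = 3.021/10.8 = 0.279722, L₁ = ρ₁/(1-ρ₁) = 0.279722/(1-0.279722) = 0.3884
Station 2: ρ₂ = 2.679/6.8 = 0.39397, L₂ = ρ₂/(1-ρ₂) = 0.39397/(1-0.39397) = 0.6501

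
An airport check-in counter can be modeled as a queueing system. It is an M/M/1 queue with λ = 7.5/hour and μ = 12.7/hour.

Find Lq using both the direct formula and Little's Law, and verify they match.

Method 1 (direct): Lq = λ²/(μ(μ-λ)) = 56.25/(12.7 × 5.20) = 0.8518

Method 2 (Little's Law):
W = 1/(μ-λ) = 1/5.20 = 0.19231
Wq = W - 1/μ = 0.19231 - 0.078740 = 0.11357
Lq = λWq = 7.5 × 0.11357 = 0.8518 ✔ (matches Method 1)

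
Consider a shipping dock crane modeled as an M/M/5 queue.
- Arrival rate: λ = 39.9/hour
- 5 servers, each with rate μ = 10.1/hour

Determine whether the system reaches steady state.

Stability requires ρ = λ/(cμ) < 1
ρ = 39.9/(5 × 10.1) = 39.9/50.50 = 0.7901
Since 0.7901 < 1, the system is STABLE.
The servers are busy 79.01% of the time.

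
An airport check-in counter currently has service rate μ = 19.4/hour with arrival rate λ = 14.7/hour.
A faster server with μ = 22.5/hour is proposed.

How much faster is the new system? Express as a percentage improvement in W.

System 1: ρ₁ = 14.7/19.4 = 0.7577, W₁ = 1/(19.4-14.7) = 0.21277
System 2: ρ₂ = 14.7/22.5 = 0.6533, W₂ = 1/(22.5-14.7) = 0.12821
Improvement: (W₁-W₂)/W₁ = (0.21277-0.12821)/0.21277 = 39.74%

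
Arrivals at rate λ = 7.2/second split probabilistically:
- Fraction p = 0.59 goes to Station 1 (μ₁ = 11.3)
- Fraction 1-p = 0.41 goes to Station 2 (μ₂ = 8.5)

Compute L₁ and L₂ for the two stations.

Effective rates: λ₁ = 7.2×0.59 = 4.248, λ₂ = 7.2×0.41 = 2.952
Station 1: ρ₁ = 4.248/11.3 = 0.37593, L₁ = ρ₁/(1-ρ₁) = 0.37593/(1-0.37593) = 0.6024
Station 2: ρ₂ = 2.952/8.5 = 0.3473, L₂ = ρ₂/(1-ρ₂) = 0.3473/(1-0.3473) = 0.5321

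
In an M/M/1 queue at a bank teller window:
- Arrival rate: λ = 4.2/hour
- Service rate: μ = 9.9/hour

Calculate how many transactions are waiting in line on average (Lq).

ρ = λ/μ = 4.2/9.9 = 0.4242
For M/M/1: Lq = λ²/(μ(μ-λ))
Lq = 17.64/(9.9 × 5.70)
Lq = 0.3126 transactions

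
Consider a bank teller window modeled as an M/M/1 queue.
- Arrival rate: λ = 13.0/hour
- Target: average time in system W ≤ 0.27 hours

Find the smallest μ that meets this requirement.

For M/M/1: W = 1/(μ-λ)
Need W ≤ 0.27, so 1/(μ-λ) ≤ 0.27
μ - λ ≥ 1/0.27 = 3.7037
μ ≥ 13.0 + 3.7037 = 16.7037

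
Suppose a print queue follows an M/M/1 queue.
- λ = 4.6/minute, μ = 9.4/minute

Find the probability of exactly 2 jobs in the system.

ρ = λ/μ = 4.6/9.4 = 0.4894
P(n) = (1-ρ)ρⁿ
P(2) = (1-0.4894) × 0.4894^2
P(2) = 0.5106 × 0.2395
P(2) = 0.1223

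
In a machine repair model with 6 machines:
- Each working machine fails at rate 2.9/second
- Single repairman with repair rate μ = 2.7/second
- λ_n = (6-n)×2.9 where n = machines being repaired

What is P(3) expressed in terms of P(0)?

P(3)/P(0) = ∏_{i=0}^{3-1} λ_i/μ_{i+1}
= (6-0)×2.9/2.7 × (6-1)×2.9/2.7 × (6-2)×2.9/2.7
= 148.6907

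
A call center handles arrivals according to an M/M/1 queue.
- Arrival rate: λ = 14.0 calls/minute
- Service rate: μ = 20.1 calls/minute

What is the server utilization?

Server utilization: ρ = λ/μ
ρ = 14.0/20.1 = 0.6965
The server is busy 69.65% of the time.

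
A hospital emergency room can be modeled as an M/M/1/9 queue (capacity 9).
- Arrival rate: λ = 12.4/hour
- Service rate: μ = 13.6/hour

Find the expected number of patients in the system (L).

ρ = λ/μ = 12.4/13.6 = 0.91176
P₀ = (1-ρ)/(1-ρ^(K+1)) = (1-0.91176)/(1-0.91176^10) = 0.08824/0.6030 = 0.1463
P_K = P₀×ρ^K = 0.14634 × 0.91176^9 = 0.14634 × 0.43544 = 0.06372
L = ρ[1 - (K+1)ρ^K + Kρ^(K+1)] / [(1-ρ)(1-ρ^(K+1))]
L = 0.91176 × (1 - 10×0.4354365 + 9×0.3970136) / ((1 - 0.91176) × (1 - 0.3970136)) = 3.7486 patients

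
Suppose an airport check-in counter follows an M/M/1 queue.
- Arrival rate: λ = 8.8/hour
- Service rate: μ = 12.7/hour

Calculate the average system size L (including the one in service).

ρ = λ/μ = 8.8/12.7 = 0.6929
For M/M/1: L = λ/(μ-λ)
L = 8.8/(12.7-8.8) = 8.8/3.90
L = 2.2564 passengers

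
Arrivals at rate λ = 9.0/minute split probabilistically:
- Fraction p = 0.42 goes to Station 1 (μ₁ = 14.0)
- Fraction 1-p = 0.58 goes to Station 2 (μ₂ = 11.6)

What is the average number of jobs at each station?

Effective rates: λ₁ = 9.0×0.42 = 3.78, λ₂ = 9.0×0.58 = 5.22
Station 1: ρ₁ = 3.78/14.0 = 0.2700, L₁ = ρ₁/(1-ρ₁) = 0.2700/(1-0.2700) = 0.3699
Station 2: ρ₂ = 5.22/11.6 = 0.4500, L₂ = ρ₂/(1-ρ₂) = 0.4500/(1-0.4500) = 0.8182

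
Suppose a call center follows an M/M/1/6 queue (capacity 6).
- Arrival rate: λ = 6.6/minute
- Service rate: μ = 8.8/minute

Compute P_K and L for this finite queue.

ρ = λ/μ = 6.6/8.8 = 0.7500
P₀ = (1-ρ)/(1-ρ^(K+1)) = (1-0.7500)/(1-0.7500^7) = 0.2500/0.8665 = 0.2885
P_K = P₀×ρ^K = 0.2885 × 0.7500^6 = 0.2885 × 0.1780 = 0.05135
Blocking probability P_6 = 0.05135 (5.13%)
L = ρ[1 - (K+1)ρ^K + Kρ^(K+1)] / [(1-ρ)(1-ρ^(K+1))]
L = 0.7500 × (1 - 7×0.177979 + 6×0.133484) / ((1 - 0.7500) × (1 - 0.133484)) = 1.9217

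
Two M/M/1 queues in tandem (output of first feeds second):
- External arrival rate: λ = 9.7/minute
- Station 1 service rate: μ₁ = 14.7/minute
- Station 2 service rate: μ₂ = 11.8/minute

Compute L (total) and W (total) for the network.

By Jackson's theorem, each station behaves as independent M/M/1.
Station 1: ρ₁ = 9.7/14.7 = 0.6599, L₁ = ρ₁/(1-ρ₁) = λ/(μ₁-λ) = 9.7/5.00 = 1.9400
Station 2: ρ₂ = 9.7/11.8 = 0.8220, L₂ = ρ₂/(1-ρ₂) = λ/(μ₂-λ) = 9.7/2.10 = 4.6190
Total: L = L₁ + L₂ = 1.9400 + 4.6190 = 6.5590
W = L/λ = 6.5590/9.7 = 0.6762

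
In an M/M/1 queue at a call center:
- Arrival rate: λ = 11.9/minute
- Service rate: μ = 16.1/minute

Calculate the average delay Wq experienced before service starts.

First, compute utilization: ρ = λ/μ = 11.9/16.1 = 0.7391
For M/M/1: Wq = λ/(μ(μ-λ))
Wq = 11.9/(16.1 × (16.1-11.9))
Wq = 11.9/(16.1 × 4.20)
Wq = 0.1760 minutes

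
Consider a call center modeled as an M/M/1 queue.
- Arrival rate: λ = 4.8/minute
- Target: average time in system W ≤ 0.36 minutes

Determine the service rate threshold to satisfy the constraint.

For M/M/1: W = 1/(μ-λ)
Need W ≤ 0.36, so 1/(μ-λ) ≤ 0.36
μ - λ ≥ 1/0.36 = 2.7778
μ ≥ 4.8 + 2.7778 = 7.5778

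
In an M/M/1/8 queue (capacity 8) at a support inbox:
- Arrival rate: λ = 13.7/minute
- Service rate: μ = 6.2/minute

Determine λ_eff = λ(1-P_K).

ρ = λ/μ = 13.7/6.2 = 2.209677
P₀ = (1-ρ)/(1-ρ^(K+1)) = (1-2.209677)/(1-2.209677^9) = -1.2097/-1254.9118 = 0.0009640
P_K = P₀×ρ^K = 0.0009640 × 2.209677^8 = 0.0009640 × 568.3690 = 0.5479
λ_eff = λ(1-P_K) = 13.7 × (1 - 0.54788) = 13.7 × 0.45212 = 6.1940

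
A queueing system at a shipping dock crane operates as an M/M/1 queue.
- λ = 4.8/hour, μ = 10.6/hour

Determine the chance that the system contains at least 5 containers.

ρ = λ/μ = 4.8/10.6 = 0.45283
P(N ≥ n) = ρⁿ
P(N ≥ 5) = 0.45283^5
P(N ≥ 5) = 0.01904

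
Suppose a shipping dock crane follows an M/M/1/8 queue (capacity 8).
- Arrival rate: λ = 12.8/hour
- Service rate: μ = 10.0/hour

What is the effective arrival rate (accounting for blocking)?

ρ = λ/μ = 12.8/10.0 = 1.2800
P₀ = (1-ρ)/(1-ρ^(K+1)) = (1-1.2800)/(1-1.2800^9) = -0.2800/-8.2234 = 0.03405
P_K = P₀×ρ^K = 0.03405 × 1.2800^8 = 0.03405 × 7.2058 = 0.2454
λ_eff = λ(1-P_K) = 12.8 × (1 - 0.24535) = 12.8 × 0.75465 = 9.6595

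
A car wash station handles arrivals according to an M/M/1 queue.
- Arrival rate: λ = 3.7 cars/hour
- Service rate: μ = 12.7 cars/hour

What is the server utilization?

Server utilization: ρ = λ/μ
ρ = 3.7/12.7 = 0.2913
The server is busy 29.13% of the time.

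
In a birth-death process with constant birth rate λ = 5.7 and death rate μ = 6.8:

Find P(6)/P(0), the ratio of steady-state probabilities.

For constant rates: P(n)/P(0) = (λ/μ)^n
P(6)/P(0) = (5.7/6.8)^6 = 0.83824^6 = 0.3469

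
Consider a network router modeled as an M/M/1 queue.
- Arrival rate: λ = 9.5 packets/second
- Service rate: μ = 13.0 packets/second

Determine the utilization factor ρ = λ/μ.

Server utilization: ρ = λ/μ
ρ = 9.5/13.0 = 0.7308
The server is busy 73.08% of the time.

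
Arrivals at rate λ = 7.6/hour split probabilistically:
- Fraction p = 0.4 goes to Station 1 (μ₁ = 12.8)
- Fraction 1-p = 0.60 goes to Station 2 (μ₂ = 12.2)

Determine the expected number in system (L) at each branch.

Effective rates: λ₁ = 7.6×0.4 = 3.04, λ₂ = 7.6×0.60 = 4.56
Station 1: ρ₁ = 3.04/12.8 = 0.2375, L₁ = ρ₁/(1-ρ₁) = 0.2375/(1-0.2375) = 0.3115
Station 2: ρ₂ = 4.56/12.2 = 0.3738, L₂ = ρ₂/(1-ρ₂) = 0.3738/(1-0.3738) = 0.5969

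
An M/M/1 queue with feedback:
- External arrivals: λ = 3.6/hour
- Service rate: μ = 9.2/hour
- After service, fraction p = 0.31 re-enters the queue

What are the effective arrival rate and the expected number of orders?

Effective arrival rate: λ_eff = λ/(1-p) = 3.6/(1-0.31) = 3.6/0.69 = 5.2174
ρ = λ_eff/μ = 5.2174/9.2 = 0.5671
L = ρ/(1-ρ) = 0.5671/(1-0.5671) = 1.3100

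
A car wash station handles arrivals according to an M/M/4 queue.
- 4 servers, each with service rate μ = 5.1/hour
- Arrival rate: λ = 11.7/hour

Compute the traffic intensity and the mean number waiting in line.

Traffic intensity: ρ = λ/(cμ) = 11.7/(4×5.1) = 0.5735
Since ρ = 0.5735 < 1, system is stable.
Offered load a = λ/μ = cρ = 11.7/5.1 = 2.2941
P₀ = [ Σₙ₌₀^3 aⁿ/n! + a^4/(4!(1-ρ)) ]⁻¹
Σ = a^0/0! + a^1/1! + a^2/2! + a^3/3! = 1.0000 + 2.2941 + 2.6315 + 2.0123 = 7.9379
a^4/(4!(1-ρ)) = 27.6989/(24 × 0.42647) = 2.7062
P₀ = 1/(7.9379 + 2.7062) = 0.09395
Lq = P₀·a^4·ρ / (4!(1-ρ)²) = 0.09395 × 27.6989 × 0.5735 / (24 × 0.1819) = 0.3419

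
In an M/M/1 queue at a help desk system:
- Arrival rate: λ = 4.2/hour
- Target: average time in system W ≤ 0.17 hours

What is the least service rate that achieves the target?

For M/M/1: W = 1/(μ-λ)
Need W ≤ 0.17, so 1/(μ-λ) ≤ 0.17
μ - λ ≥ 1/0.17 = 5.8824
μ ≥ 4.2 + 5.8824 = 10.0824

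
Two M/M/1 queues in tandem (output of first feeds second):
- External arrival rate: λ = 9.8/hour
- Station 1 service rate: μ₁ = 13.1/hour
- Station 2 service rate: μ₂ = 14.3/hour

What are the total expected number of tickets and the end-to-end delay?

By Jackson's theorem, each station behaves as independent M/M/1.
Station 1: ρ₁ = 9.8/13.1 = 0.7481, L₁ = ρ₁/(1-ρ₁) = λ/(μ₁-λ) = 9.8/3.30 = 2.9697
Station 2: ρ₂ = 9.8/14.3 = 0.6853, L₂ = ρ₂/(1-ρ₂) = λ/(μ₂-λ) = 9.8/4.50 = 2.1778
Total: L = L₁ + L₂ = 2.9697 + 2.1778 = 5.1475
W = L/λ = 5.1475/9.8 = 0.5253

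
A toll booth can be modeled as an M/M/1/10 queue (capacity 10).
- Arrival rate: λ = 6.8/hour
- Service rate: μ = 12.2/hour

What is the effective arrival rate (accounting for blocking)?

ρ = λ/μ = 6.8/12.2 = 0.55738
P₀ = (1-ρ)/(1-ρ^(K+1)) = (1-0.55738)/(1-0.55738^11) = 0.4426/0.9984 = 0.4433
P_K = P₀×ρ^K = 0.4433 × 0.55738^10 = 0.4433 × 0.002894 = 0.001283
λ_eff = λ(1-P_K) = 6.8 × (1 - 0.001283) = 6.8 × 0.99872 = 6.7913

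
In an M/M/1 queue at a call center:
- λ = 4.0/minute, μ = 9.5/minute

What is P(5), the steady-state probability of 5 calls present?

ρ = λ/μ = 4.0/9.5 = 0.421053
P(n) = (1-ρ)ρⁿ
P(5) = (1-0.421053) × 0.421053^5
P(5) = 0.57895 × 0.013234
P(5) = 0.007662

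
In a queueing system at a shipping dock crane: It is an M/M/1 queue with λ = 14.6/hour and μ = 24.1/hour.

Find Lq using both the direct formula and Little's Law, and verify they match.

Method 1 (direct): Lq = λ²/(μ(μ-λ)) = 213.16/(24.1 × 9.50) = 0.9310

Method 2 (Little's Law):
W = 1/(μ-λ) = 1/9.50 = 0.10526
Wq = W - 1/μ = 0.10526 - 0.041494 = 0.06377
Lq = λWq = 14.6 × 0.06377 = 0.9310 ✔ (matches Method 1)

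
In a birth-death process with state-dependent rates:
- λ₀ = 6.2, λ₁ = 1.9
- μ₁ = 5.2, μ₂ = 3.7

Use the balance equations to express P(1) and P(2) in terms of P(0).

Balance equations:
State 0: λ₀P₀ = μ₁P₁ → P₁ = (λ₀/μ₁)P₀ = (6.2/5.2)P₀ = 1.1923P₀
State 1: P₂ = (λ₀λ₁)/(μ₁μ₂)P₀ = (6.2×1.9)/(5.2×3.7)P₀ = 0.6123P₀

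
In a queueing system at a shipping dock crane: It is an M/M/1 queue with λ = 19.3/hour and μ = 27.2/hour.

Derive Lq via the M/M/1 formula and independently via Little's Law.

Method 1 (direct): Lq = λ²/(μ(μ-λ)) = 372.49/(27.2 × 7.90) = 1.7335

Method 2 (Little's Law):
W = 1/(μ-λ) = 1/7.90 = 0.12658
Wq = W - 1/μ = 0.12658 - 0.036765 = 0.08982
Lq = λWq = 19.3 × 0.08982 = 1.7335 ✔ (matches Method 1)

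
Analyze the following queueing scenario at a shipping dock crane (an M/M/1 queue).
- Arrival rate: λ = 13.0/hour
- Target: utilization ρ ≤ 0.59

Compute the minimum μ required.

ρ = λ/μ, so μ = λ/ρ
μ ≥ 13.0/0.59 = 22.0339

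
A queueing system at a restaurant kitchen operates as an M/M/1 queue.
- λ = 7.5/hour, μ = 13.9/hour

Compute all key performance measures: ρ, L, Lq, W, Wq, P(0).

Step 1: ρ = λ/μ = 7.5/13.9 = 0.5396
Step 2: L = λ/(μ-λ) = 7.5/6.40 = 1.1719
Step 3: Lq = λ²/(μ(μ-λ)) = 56.25/(13.9×6.40) = 0.6323
Step 4: W = 1/(μ-λ) = 1/6.40 = 0.15625
Step 5: Wq = λ/(μ(μ-λ)) = 7.5/(13.9×6.40) = 0.08431
Step 6: P(0) = 1-ρ = 0.4604
Verify: L = λW = 7.5×0.15625 = 1.1719 ✔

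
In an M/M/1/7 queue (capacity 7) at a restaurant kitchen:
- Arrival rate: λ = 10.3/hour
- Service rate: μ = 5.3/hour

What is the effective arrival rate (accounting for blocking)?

ρ = λ/μ = 10.3/5.3 = 1.943396
P₀ = (1-ρ)/(1-ρ^(K+1)) = (1-1.943396)/(1-1.943396^8) = -0.9434/-202.4653 = 0.004660
P_K = P₀×ρ^K = 0.0046595 × 1.943396^7 = 0.0046595 × 104.6958 = 0.4878
λ_eff = λ(1-P_K) = 10.3 × (1 - 0.487835) = 10.3 × 0.512165 = 5.2753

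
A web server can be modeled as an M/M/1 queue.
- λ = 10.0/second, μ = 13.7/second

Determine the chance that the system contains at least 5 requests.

ρ = λ/μ = 10.0/13.7 = 0.7299
P(N ≥ n) = ρⁿ
P(N ≥ 5) = 0.7299^5
P(N ≥ 5) = 0.2072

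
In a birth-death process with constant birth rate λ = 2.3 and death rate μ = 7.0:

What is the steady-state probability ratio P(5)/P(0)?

For constant rates: P(n)/P(0) = (λ/μ)^n
P(5)/P(0) = (2.3/7.0)^5 = 0.328571^5 = 0.003830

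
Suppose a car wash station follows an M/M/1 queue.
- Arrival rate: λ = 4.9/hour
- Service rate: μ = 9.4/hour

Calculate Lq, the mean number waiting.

ρ = λ/μ = 4.9/9.4 = 0.5213
For M/M/1: Lq = λ²/(μ(μ-λ))
Lq = 24.01/(9.4 × 4.50)
Lq = 0.5676 cars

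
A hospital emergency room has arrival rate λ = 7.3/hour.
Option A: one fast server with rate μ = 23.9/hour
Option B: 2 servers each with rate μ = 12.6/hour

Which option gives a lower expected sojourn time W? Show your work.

Option A: single server μ = 23.9 (M/M/1)
  ρ_A = 7.3/23.9 = 0.3054
  W_A = 1/(μ-λ) = 1/(23.9-7.3) = 1/16.60 = 0.06024

Option B: 2 servers μ = 12.6 (M/M/2)
  ρ_B = λ/(cμ) = 7.3/(2×12.6) = 0.2897
  Offered load a = λ/μ = cρ = 7.3/12.6 = 0.5794
  P₀ = [ Σₙ₌₀^1 aⁿ/n! + a^2/(2!(1-ρ)) ]⁻¹
  Σ = a^0/0! + a^1/1! = 1.0000 + 0.5794 = 1.5794
  a^2/(2!(1-ρ)) = 0.3357/(2 × 0.7103) = 0.2363
  P₀ = 1/(1.5794 + 0.2363) = 0.5508
  Lq = P₀·a^2·ρ / (2!(1-ρ)²) = 0.55077 × 0.33566 × 0.28968 / (2 × 0.50455) = 0.05307
  Wq_B = Lq/λ = 0.05307/7.3 = 0.007270
  W_B = Wq_B + 1/μ = 0.007270 + 0.07937 = 0.08664

Since W_A = 0.06024 < W_B = 0.08664, Option A (single fast server) has the shorter time in system.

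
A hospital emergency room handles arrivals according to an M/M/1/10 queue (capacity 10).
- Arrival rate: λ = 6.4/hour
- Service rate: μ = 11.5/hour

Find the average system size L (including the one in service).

ρ = λ/μ = 6.4/11.5 = 0.55652
P₀ = (1-ρ)/(1-ρ^(K+1)) = (1-0.55652)/(1-0.55652^11) = 0.4435/0.9984 = 0.4442
P_K = P₀×ρ^K = 0.4442 × 0.55652^10 = 0.4442 × 0.002850 = 0.001266
L = ρ[1 - (K+1)ρ^K + Kρ^(K+1)] / [(1-ρ)(1-ρ^(K+1))]
L = 0.55652 × (1 - 11×0.002850 + 10×0.001586) / ((1 - 0.55652) × (1 - 0.001586)) = 1.2374 patients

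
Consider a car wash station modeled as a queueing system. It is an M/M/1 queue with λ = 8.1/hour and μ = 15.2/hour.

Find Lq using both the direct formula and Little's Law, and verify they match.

Method 1 (direct): Lq = λ²/(μ(μ-λ)) = 65.61/(15.2 × 7.10) = 0.6080

Method 2 (Little's Law):
W = 1/(μ-λ) = 1/7.10 = 0.14085
Wq = W - 1/μ = 0.14085 - 0.065789 = 0.07506
Lq = λWq = 8.1 × 0.07506 = 0.6080 ✔ (matches Method 1)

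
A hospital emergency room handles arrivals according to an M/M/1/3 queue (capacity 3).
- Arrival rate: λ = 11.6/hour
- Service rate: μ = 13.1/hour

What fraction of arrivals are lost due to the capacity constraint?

ρ = λ/μ = 11.6/13.1 = 0.8855
P₀ = (1-ρ)/(1-ρ^(K+1)) = (1-0.8855)/(1-0.8855^4) = 0.11450/0.38517 = 0.2973
P_K = P₀×ρ^K = 0.2973 × 0.8855^3 = 0.2973 × 0.6943 = 0.2064
Blocking probability = 20.64%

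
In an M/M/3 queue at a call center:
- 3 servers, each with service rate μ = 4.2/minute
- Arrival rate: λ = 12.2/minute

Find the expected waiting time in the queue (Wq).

Traffic intensity: ρ = λ/(cμ) = 12.2/(3×4.2) = 0.9683
Since ρ = 0.9683 < 1, system is stable.
Offered load a = λ/μ = cρ = 12.2/4.2 = 2.9048
P₀ = [ Σₙ₌₀^2 aⁿ/n! + a^3/(3!(1-ρ)) ]⁻¹
Σ = a^0/0! + a^1/1! + a^2/2! = 1.0000 + 2.9048 + 4.2188 = 8.1236
a^3/(3!(1-ρ)) = 24.5093/(6 × 0.031746) = 128.6740
P₀ = 1/(8.1236 + 128.6740) = 0.007310
Lq = P₀·a^3·ρ / (3!(1-ρ)²) = 0.00731007 × 24.5093 × 0.968254 / (6 × 0.00100781) = 28.6888
Wq = Lq/λ = 28.6888/12.2 = 2.3515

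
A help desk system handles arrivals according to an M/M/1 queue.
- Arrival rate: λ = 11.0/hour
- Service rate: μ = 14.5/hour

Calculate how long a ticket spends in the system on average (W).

First, compute utilization: ρ = λ/μ = 11.0/14.5 = 0.7586
For M/M/1: W = 1/(μ-λ)
W = 1/(14.5-11.0) = 1/3.50
W = 0.2857 hours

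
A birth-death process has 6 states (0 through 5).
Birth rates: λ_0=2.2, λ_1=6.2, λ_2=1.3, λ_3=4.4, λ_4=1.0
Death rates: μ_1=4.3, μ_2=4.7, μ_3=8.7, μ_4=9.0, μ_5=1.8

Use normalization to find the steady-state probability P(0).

Ratios P(n)/P(0) = (λ₀···λₙ₋₁)/(μ₁···μₙ):
P(1)/P(0) = (2.2)/(4.3) = 0.51163
P(2)/P(0) = (2.2×6.2)/(4.3×4.7) = 0.67491
P(3)/P(0) = (2.2×6.2×1.3)/(4.3×4.7×8.7) = 0.10085
P(4)/P(0) = (2.2×6.2×1.3×4.4)/(4.3×4.7×8.7×9.0) = 0.049304
P(5)/P(0) = (2.2×6.2×1.3×4.4×1.0)/(4.3×4.7×8.7×9.0×1.8) = 0.027391

Normalization: ∑ P(n) = 1
P(0) × (1.0000 + 0.51163 + 0.67491 + 0.10085 + 0.049304 + 0.027391) = 1
P(0) × 2.3641 = 1
P(0) = 1/2.3641 = 0.4230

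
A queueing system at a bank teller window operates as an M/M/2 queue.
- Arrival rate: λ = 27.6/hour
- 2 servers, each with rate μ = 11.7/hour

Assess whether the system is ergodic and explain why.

Stability requires ρ = λ/(cμ) < 1
ρ = 27.6/(2 × 11.7) = 27.6/23.40 = 1.1795
Since 1.1795 ≥ 1, the system is UNSTABLE.
Need c > λ/μ = 27.6/11.7 = 2.36.
Minimum servers needed: c = 3.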